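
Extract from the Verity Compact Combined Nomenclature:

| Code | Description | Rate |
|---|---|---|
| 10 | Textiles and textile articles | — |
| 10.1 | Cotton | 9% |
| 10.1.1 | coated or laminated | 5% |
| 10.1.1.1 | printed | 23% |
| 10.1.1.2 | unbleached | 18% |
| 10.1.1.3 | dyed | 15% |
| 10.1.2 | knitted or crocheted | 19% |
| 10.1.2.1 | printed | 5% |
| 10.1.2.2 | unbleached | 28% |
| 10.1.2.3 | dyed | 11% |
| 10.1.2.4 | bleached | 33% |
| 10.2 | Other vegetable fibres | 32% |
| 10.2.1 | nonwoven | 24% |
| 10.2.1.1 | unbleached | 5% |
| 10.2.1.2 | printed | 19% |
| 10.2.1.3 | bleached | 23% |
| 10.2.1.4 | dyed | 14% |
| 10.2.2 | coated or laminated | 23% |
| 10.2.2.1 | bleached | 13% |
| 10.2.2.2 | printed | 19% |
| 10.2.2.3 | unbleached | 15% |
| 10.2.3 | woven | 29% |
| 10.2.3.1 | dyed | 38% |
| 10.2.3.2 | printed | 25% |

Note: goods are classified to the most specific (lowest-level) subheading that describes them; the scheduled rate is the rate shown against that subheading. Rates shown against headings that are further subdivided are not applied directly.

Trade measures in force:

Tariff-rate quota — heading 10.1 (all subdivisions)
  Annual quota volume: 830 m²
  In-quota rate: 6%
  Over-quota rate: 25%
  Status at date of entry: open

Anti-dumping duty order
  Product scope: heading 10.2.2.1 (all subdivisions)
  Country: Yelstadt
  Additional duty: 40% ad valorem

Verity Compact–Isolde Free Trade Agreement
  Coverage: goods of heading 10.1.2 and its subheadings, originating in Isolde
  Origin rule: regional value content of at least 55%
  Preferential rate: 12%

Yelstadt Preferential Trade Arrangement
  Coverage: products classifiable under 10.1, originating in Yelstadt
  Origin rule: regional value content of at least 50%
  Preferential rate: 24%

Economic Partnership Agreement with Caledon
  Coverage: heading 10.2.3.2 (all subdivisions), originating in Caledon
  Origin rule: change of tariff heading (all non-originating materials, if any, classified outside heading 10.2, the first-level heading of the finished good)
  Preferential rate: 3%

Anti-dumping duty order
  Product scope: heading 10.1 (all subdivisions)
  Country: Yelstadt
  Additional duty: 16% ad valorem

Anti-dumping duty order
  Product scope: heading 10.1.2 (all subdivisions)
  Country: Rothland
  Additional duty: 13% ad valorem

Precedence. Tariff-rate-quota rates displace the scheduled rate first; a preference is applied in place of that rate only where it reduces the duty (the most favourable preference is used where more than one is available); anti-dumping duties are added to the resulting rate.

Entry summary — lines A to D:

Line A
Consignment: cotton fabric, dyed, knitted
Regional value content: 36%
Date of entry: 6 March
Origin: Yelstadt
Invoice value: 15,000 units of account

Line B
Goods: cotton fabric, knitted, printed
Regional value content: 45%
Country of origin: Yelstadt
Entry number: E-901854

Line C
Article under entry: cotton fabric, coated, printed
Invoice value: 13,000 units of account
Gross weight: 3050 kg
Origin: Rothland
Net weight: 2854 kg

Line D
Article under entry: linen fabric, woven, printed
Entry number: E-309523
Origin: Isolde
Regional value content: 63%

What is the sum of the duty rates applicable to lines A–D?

Line A: cotton → 10.1; knitted → 10.1.2; dyed → 10.1.2.3. Scheduled 11%. quota on 10.1 open → in-quota 6%; Yelstadt agreement on 10.1: RVC < 50%; anti-dumping (Yelstadt, 10.1): +16%; total 6% + 16% = 22%. → 22%.
Line B: cotton → 10.1; knitted → 10.1.2; printed → 10.1.2.1. Scheduled 5%. quota on 10.1 open → in-quota 6%; Yelstadt agreement on 10.1: RVC < 50%; anti-dumping (Yelstadt, 10.1): +16%; total 6% + 16% = 22%. → 22%.
Line C: cotton → 10.1; coated → 10.1.1; printed → 10.1.1.1. Scheduled 23%. quota on 10.1 open → in-quota 6%. → 6%.
Line D: linen → 10.2; woven → 10.2.3; printed → 10.2.3.2. Scheduled 25%. Isolde agreement on 10.1.2: 10.2.3.2 not covered. → 25%.
Sum: 22% + 22% + 6% + 25% = 75%.

75%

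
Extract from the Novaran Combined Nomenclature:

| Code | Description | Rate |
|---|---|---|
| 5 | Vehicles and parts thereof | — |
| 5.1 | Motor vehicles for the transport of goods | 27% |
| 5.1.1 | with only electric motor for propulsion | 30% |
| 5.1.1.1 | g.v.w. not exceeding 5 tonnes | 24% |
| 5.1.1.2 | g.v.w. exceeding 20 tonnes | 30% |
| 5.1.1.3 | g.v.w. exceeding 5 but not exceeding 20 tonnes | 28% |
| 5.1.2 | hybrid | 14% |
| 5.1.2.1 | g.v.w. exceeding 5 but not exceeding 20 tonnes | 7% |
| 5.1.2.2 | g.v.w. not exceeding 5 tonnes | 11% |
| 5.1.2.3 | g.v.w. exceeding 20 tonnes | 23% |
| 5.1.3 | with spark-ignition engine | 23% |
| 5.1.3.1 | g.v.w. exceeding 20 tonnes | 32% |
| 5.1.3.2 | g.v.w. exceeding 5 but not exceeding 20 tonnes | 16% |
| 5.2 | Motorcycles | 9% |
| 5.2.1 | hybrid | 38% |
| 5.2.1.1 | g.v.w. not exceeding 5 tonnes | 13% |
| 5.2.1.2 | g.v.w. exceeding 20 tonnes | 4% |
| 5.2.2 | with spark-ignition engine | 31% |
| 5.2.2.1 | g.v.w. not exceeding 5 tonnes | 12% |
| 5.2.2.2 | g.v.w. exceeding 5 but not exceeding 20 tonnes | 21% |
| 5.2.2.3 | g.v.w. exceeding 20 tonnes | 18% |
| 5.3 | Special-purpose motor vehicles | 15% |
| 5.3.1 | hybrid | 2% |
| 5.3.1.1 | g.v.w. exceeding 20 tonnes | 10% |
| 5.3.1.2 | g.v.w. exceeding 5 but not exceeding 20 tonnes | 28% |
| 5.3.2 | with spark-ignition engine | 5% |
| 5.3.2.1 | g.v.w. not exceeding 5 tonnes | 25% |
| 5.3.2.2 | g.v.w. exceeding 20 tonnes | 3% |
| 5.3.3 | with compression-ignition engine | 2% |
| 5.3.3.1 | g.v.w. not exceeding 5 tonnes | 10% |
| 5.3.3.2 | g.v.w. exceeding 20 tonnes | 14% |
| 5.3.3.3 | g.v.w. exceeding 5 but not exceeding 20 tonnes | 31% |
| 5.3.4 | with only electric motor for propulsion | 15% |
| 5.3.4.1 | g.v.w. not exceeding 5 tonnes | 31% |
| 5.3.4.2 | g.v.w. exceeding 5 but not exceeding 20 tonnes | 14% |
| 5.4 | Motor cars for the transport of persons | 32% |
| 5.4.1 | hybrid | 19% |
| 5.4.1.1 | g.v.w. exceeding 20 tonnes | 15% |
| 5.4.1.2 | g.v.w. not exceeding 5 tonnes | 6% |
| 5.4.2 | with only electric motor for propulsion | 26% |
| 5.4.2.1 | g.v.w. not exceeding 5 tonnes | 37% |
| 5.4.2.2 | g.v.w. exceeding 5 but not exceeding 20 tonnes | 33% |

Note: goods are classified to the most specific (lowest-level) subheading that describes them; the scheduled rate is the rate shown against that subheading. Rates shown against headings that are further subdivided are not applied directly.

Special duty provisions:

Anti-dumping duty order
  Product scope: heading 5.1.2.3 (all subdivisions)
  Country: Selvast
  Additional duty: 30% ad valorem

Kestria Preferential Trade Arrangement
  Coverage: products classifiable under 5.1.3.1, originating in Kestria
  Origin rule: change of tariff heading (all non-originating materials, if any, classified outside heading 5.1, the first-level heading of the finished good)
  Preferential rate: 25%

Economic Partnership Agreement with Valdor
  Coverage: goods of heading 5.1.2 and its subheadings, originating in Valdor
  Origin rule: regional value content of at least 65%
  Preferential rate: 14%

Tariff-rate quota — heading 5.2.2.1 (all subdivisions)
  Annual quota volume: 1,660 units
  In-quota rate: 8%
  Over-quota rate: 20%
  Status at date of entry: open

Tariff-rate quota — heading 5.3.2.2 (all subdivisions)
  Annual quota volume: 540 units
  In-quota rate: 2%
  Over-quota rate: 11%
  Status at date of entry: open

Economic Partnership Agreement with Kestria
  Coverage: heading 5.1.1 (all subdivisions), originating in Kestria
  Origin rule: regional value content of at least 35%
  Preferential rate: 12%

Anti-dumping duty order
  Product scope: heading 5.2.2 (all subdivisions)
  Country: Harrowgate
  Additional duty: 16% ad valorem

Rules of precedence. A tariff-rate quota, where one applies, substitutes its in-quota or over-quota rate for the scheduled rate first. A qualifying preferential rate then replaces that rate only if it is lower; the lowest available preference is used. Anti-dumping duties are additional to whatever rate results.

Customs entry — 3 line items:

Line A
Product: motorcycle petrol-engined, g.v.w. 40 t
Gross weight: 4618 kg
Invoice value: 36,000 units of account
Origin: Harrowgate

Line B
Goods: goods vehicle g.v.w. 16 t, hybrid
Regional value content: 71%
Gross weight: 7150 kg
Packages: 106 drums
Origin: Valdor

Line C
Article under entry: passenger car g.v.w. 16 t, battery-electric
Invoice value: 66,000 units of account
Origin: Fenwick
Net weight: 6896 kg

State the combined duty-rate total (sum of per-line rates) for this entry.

Line A: motorcycle → 5.2; petrol-engined → 5.2.2; g.v.w. 40 t → 5.2.2.3. Scheduled 18%. anti-dumping (Harrowgate, 5.2.2): +16%; total 18% + 16% = 34%. → 34%.
Line B: goods vehicle → 5.1; hybrid → 5.1.2; g.v.w. 16 t → 5.1.2.1. Scheduled 7%. Valdor agreement on 5.1.2: RVC ≥ 65% → 14% available; preference 14% not lower than 7% → no reduction. → 7%.
Line C: passenger car → 5.4; battery-electric → 5.4.2; g.v.w. 16 t → 5.4.2.2. Scheduled 33%. No special measure applies. → 33%.
Sum: 34% + 7% + 33% = 74%.

74%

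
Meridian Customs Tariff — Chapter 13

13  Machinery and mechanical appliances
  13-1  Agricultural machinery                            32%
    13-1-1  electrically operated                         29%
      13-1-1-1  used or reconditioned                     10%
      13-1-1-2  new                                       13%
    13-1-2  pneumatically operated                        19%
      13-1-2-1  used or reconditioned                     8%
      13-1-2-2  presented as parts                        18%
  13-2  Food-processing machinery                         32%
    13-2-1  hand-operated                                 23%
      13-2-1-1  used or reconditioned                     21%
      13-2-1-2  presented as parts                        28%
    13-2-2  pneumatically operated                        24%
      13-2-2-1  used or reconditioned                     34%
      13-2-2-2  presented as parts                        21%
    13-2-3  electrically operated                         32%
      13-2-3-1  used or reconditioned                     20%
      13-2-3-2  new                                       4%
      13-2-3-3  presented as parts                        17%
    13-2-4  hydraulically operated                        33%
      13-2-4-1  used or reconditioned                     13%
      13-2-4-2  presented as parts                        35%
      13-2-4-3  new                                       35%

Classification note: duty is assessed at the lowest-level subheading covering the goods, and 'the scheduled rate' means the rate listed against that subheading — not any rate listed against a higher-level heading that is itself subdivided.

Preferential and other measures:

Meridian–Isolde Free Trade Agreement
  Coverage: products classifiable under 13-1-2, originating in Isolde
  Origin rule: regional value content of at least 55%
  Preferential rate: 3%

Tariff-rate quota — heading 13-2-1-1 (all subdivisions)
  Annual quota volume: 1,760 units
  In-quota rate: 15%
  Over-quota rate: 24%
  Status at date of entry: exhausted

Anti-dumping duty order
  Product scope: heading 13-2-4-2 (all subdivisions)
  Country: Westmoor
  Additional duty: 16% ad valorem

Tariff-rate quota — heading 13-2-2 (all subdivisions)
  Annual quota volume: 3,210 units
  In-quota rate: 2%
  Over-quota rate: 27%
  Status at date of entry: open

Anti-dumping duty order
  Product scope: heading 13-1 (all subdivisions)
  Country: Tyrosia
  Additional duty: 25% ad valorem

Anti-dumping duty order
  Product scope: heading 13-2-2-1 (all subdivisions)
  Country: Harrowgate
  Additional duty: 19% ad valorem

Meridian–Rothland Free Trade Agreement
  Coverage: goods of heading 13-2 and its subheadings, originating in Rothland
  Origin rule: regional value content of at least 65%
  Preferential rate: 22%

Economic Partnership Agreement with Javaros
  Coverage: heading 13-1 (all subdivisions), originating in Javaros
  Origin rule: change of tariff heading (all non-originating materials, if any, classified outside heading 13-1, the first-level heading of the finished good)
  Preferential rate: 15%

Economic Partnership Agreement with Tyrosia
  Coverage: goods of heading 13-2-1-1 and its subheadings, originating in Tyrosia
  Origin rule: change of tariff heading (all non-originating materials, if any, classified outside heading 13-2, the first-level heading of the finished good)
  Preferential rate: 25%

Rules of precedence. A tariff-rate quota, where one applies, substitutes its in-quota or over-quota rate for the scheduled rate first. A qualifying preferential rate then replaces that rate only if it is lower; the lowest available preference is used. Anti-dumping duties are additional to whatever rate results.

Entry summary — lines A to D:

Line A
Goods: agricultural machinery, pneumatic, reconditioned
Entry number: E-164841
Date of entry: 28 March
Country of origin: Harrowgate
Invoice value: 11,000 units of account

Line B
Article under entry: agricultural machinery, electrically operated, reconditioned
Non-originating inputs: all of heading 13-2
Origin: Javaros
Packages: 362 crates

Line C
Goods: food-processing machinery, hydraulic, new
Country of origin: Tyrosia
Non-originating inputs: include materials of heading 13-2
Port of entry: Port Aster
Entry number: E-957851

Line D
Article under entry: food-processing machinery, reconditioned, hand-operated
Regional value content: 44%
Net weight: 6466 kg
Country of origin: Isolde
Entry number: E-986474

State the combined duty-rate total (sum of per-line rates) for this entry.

Line A: agricultural → 13-1; pneumatic → 13-1-2; reconditioned → 13-1-2-1. Scheduled 8%. No special measure applies. → 8%.
Line B: agricultural → 13-1; electrically operated → 13-1-1; reconditioned → 13-1-1-1. Scheduled 10%. Javaros agreement on 13-1: CTH met → 15% available; preference 15% not lower than 10% → no reduction. → 10%.
Line C: food-processing → 13-2; hydraulic → 13-2-4; new → 13-2-4-3. Scheduled 35%. Tyrosia agreement on 13-2-1-1: 13-2-4-3 not covered. → 35%.
Line D: food-processing → 13-2; hand-operated → 13-2-1; reconditioned → 13-2-1-1. Scheduled 21%. quota on 13-2-1-1 exhausted → over-quota 24%; Isolde agreement on 13-1-2: 13-2-1-1 not covered. → 24%.
Sum: 8% + 10% + 35% + 24% = 77%.

77%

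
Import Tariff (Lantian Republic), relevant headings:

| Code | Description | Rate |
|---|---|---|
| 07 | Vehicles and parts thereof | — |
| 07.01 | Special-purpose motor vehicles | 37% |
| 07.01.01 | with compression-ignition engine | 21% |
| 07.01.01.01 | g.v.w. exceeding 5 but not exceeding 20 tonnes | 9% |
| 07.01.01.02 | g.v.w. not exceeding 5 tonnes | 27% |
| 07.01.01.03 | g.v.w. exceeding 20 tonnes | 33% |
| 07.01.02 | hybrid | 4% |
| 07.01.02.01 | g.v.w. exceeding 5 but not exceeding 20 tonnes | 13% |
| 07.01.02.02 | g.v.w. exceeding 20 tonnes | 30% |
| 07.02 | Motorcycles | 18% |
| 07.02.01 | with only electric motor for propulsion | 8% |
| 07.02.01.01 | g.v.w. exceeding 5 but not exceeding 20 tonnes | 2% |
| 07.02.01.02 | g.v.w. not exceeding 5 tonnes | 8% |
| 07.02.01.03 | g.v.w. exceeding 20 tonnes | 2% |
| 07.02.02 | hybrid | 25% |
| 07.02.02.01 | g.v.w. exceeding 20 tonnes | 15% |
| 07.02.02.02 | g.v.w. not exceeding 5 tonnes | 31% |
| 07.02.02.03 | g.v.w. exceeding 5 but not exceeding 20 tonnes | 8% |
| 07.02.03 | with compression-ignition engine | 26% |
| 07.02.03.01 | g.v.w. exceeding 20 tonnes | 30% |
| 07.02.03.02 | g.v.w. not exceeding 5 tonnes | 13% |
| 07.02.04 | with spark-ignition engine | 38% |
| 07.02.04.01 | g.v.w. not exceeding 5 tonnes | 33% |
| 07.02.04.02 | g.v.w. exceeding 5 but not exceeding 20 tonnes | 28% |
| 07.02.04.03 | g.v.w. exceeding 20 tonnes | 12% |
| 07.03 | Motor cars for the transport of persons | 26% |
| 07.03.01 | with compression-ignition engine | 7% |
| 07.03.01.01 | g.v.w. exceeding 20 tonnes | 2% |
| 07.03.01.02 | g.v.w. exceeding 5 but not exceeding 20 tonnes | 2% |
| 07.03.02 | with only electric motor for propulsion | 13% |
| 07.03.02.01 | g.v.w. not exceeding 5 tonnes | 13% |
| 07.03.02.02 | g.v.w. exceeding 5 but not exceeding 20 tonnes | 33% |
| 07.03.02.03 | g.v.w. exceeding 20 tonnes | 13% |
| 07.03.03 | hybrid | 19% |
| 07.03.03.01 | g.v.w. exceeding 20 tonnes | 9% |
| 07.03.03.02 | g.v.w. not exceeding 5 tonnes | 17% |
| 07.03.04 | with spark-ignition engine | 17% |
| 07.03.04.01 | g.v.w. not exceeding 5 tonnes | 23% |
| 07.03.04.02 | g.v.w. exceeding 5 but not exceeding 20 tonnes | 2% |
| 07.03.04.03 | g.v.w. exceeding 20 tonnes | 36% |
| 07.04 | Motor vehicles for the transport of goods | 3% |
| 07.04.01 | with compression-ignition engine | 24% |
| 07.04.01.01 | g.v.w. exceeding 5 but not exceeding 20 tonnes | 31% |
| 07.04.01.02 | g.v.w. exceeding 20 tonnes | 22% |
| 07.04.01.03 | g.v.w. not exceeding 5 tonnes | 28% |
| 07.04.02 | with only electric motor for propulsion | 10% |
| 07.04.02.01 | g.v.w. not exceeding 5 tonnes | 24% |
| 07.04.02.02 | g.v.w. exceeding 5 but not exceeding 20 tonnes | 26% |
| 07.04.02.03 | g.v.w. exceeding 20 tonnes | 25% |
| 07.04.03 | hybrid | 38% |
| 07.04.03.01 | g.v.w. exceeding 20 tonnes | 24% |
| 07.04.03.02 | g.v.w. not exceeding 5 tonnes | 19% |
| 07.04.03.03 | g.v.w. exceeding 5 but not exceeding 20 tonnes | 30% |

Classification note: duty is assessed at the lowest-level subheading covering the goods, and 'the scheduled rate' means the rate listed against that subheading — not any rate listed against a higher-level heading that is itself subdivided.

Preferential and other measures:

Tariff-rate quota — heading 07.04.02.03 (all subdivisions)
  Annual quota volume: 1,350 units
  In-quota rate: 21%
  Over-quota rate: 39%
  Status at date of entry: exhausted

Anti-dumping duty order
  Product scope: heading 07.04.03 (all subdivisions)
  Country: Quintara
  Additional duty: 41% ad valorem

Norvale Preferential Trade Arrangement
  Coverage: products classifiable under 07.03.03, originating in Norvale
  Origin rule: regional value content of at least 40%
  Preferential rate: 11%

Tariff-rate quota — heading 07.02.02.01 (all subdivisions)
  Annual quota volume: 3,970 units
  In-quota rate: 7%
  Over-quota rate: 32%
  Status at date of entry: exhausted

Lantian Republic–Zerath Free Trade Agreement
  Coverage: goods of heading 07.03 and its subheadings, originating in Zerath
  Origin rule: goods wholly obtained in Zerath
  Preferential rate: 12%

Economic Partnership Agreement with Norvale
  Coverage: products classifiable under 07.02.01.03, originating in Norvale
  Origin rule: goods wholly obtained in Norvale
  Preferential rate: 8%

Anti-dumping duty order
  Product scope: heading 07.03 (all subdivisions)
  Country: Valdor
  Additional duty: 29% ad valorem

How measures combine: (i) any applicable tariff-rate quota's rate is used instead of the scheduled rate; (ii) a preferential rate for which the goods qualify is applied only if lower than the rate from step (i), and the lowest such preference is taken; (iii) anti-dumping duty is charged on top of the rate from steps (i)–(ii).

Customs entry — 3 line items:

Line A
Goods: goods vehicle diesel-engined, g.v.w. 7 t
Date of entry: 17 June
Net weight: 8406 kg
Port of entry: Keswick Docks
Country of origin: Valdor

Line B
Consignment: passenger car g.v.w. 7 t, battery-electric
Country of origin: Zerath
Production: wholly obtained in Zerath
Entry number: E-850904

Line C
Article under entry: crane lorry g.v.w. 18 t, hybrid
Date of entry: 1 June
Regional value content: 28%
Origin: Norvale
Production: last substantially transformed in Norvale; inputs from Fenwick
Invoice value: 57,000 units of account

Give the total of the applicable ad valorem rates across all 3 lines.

Line A: goods vehicle → 07.04; diesel-engined → 07.04.01; g.v.w. 7 t → 07.04.01.01. Scheduled 31%. No special measure applies. → 31%.
Line B: passenger car → 07.03; battery-electric → 07.03.02; g.v.w. 7 t → 07.03.02.02. Scheduled 33%. Zerath agreement on 07.03: wholly obtained → 12% available; preferential 12%. → 12%.
Line C: crane lorry → 07.01; hybrid → 07.01.02; g.v.w. 18 t → 07.01.02.01. Scheduled 13%. Norvale agreement on 07.03.03: 07.01.02.01 not covered; Norvale agreement on 07.02.01.03: 07.01.02.01 not covered. → 13%.
Sum: 31% + 12% + 13% = 56%.

56%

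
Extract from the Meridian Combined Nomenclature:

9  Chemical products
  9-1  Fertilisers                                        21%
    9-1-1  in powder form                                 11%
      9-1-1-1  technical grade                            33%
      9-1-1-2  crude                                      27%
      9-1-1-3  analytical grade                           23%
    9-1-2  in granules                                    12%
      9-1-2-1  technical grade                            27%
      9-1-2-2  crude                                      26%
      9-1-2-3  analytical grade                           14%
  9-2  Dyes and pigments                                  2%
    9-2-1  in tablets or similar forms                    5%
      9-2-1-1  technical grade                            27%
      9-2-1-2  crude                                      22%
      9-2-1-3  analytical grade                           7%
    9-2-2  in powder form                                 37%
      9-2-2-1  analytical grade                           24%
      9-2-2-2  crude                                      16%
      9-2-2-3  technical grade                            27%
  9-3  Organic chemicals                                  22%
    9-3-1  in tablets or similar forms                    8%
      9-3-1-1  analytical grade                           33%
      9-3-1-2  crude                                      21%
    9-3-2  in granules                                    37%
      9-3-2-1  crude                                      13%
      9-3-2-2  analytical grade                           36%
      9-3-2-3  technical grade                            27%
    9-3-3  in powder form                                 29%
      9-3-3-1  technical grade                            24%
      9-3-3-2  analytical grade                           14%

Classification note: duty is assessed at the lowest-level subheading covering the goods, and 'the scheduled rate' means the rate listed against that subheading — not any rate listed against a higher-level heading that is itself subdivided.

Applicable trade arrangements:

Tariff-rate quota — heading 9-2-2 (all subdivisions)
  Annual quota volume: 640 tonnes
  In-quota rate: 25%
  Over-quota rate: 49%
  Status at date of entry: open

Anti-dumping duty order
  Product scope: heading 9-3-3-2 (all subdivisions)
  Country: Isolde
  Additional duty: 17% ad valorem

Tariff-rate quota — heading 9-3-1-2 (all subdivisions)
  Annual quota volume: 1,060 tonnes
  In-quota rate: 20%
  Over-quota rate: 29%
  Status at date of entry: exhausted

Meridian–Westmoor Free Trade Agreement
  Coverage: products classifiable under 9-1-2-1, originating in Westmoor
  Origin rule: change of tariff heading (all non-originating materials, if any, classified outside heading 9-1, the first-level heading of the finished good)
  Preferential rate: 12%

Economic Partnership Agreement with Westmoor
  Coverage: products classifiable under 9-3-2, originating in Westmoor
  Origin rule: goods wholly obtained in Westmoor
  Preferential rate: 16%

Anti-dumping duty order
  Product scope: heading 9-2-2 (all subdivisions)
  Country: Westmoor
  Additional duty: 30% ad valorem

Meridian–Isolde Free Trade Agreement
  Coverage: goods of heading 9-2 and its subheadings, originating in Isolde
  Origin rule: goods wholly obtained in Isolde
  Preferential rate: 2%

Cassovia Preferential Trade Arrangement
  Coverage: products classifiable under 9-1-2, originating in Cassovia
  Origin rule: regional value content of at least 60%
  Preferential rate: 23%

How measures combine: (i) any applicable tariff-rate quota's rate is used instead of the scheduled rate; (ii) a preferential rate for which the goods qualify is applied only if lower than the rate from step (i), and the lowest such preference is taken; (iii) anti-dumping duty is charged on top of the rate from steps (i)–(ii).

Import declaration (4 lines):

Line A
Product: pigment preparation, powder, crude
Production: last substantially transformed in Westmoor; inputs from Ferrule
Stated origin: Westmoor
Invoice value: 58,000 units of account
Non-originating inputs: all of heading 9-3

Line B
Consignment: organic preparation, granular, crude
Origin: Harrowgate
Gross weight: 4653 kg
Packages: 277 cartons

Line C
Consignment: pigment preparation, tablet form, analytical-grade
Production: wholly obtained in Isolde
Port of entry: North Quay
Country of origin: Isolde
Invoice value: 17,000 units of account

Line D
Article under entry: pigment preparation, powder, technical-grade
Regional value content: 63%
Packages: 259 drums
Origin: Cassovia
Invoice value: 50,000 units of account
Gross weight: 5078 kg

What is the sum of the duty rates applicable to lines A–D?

Line A: pigment → 9-2; powder → 9-2-2; crude → 9-2-2-2. Scheduled 16%. quota on 9-2-2 open → in-quota 25%; Westmoor agreement on 9-1-2-1: 9-2-2-2 not covered; Westmoor agreement on 9-3-2: 9-2-2-2 not covered; anti-dumping (Westmoor, 9-2-2): +30%; total 25% + 30% = 55%. → 55%.
Line B: organic → 9-3; granular → 9-3-2; crude → 9-3-2-1. Scheduled 13%. No special measure applies. → 13%.
Line C: pigment → 9-2; tablet form → 9-2-1; analytical-grade → 9-2-1-3. Scheduled 7%. Isolde agreement on 9-2: wholly obtained → 2% available; preferential 2%. → 2%.
Line D: pigment → 9-2; powder → 9-2-2; technical-grade → 9-2-2-3. Scheduled 27%. quota on 9-2-2 open → in-quota 25%; Cassovia agreement on 9-1-2: 9-2-2-3 not covered. → 25%.
Sum: 55% + 13% + 2% + 25% = 95%.

95%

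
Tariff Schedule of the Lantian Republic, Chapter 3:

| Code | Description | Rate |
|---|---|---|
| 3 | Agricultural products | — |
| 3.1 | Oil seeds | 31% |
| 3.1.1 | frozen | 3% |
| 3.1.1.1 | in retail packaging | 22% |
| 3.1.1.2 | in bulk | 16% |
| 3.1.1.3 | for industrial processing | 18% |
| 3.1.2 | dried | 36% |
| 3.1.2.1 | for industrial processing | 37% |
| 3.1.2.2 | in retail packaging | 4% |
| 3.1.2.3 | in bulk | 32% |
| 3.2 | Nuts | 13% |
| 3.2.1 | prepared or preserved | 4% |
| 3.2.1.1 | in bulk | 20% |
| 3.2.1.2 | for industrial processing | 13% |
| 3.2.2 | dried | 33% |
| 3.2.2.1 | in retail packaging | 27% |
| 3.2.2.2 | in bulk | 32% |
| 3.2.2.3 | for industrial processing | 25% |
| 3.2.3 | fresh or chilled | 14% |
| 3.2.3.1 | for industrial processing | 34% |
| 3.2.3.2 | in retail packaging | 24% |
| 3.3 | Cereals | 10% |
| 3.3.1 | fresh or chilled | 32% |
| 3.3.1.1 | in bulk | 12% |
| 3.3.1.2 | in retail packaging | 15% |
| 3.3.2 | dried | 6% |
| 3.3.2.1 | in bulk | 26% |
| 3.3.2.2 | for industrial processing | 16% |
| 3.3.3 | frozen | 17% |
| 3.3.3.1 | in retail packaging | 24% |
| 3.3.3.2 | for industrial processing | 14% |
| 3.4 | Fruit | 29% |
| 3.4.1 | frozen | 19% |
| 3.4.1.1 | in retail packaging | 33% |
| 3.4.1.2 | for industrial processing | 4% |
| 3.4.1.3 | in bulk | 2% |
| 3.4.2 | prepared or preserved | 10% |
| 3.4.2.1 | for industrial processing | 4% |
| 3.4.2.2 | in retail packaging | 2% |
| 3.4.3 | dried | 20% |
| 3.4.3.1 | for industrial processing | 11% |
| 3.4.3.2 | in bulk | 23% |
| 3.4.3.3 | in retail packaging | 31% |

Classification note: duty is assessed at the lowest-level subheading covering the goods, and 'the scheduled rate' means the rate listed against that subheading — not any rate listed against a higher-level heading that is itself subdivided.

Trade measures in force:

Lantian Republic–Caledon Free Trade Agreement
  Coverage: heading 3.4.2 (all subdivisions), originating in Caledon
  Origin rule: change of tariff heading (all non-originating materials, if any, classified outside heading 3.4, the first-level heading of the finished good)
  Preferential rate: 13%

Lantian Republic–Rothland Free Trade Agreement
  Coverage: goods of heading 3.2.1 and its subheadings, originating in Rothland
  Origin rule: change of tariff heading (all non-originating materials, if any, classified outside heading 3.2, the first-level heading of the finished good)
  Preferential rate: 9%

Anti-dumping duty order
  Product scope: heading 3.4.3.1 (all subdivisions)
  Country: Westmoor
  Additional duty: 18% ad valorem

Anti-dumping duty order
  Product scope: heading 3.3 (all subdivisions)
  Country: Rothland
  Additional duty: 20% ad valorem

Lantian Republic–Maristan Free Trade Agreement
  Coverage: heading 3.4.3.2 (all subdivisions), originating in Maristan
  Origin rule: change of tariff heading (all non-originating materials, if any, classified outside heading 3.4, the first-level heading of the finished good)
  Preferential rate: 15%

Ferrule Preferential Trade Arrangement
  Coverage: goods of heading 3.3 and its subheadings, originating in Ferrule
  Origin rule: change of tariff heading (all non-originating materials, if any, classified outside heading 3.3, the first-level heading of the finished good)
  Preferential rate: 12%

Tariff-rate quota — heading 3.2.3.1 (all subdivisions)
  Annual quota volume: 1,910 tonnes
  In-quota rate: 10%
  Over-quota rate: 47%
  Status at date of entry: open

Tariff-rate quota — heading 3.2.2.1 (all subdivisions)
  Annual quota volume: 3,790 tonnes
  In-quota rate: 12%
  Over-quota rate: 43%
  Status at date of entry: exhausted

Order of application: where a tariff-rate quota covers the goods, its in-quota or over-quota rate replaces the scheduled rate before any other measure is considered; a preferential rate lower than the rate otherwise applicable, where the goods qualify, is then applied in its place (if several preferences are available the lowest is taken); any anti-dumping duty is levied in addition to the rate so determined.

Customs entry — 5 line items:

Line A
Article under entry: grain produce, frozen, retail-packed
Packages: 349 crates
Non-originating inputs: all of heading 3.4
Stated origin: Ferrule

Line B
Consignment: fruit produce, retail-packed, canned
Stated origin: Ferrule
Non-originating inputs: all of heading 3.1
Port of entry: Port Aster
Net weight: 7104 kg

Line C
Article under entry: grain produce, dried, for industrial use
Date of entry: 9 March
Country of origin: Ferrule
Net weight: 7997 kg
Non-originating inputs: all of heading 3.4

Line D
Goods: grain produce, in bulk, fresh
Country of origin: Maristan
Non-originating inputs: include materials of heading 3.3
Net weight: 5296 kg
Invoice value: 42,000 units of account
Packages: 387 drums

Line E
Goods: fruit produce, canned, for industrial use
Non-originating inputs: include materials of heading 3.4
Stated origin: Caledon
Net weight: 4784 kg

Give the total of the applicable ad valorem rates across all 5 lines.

Line A: grain → 3.3; frozen → 3.3.3; retail-packed → 3.3.3.1. Scheduled 24%. Ferrule agreement on 3.3: CTH met → 12% available; preferential 12%. → 12%.
Line B: fruit → 3.4; canned → 3.4.2; retail-packed → 3.4.2.2. Scheduled 2%. Ferrule agreement on 3.3: 3.4.2.2 not covered. → 2%.
Line C: grain → 3.3; dried → 3.3.2; for industrial use → 3.3.2.2. Scheduled 16%. Ferrule agreement on 3.3: CTH met → 12% available; preferential 12%. → 12%.
Line D: grain → 3.3; fresh → 3.3.1; in bulk → 3.3.1.1. Scheduled 12%. Maristan agreement on 3.4.3.2: 3.3.1.1 not covered. → 12%.
Line E: fruit → 3.4; canned → 3.4.2; for industrial use → 3.4.2.1. Scheduled 4%. Caledon agreement on 3.4.2: CTH not met. → 4%.
Sum: 12% + 2% + 12% + 12% + 4% = 42%.

42%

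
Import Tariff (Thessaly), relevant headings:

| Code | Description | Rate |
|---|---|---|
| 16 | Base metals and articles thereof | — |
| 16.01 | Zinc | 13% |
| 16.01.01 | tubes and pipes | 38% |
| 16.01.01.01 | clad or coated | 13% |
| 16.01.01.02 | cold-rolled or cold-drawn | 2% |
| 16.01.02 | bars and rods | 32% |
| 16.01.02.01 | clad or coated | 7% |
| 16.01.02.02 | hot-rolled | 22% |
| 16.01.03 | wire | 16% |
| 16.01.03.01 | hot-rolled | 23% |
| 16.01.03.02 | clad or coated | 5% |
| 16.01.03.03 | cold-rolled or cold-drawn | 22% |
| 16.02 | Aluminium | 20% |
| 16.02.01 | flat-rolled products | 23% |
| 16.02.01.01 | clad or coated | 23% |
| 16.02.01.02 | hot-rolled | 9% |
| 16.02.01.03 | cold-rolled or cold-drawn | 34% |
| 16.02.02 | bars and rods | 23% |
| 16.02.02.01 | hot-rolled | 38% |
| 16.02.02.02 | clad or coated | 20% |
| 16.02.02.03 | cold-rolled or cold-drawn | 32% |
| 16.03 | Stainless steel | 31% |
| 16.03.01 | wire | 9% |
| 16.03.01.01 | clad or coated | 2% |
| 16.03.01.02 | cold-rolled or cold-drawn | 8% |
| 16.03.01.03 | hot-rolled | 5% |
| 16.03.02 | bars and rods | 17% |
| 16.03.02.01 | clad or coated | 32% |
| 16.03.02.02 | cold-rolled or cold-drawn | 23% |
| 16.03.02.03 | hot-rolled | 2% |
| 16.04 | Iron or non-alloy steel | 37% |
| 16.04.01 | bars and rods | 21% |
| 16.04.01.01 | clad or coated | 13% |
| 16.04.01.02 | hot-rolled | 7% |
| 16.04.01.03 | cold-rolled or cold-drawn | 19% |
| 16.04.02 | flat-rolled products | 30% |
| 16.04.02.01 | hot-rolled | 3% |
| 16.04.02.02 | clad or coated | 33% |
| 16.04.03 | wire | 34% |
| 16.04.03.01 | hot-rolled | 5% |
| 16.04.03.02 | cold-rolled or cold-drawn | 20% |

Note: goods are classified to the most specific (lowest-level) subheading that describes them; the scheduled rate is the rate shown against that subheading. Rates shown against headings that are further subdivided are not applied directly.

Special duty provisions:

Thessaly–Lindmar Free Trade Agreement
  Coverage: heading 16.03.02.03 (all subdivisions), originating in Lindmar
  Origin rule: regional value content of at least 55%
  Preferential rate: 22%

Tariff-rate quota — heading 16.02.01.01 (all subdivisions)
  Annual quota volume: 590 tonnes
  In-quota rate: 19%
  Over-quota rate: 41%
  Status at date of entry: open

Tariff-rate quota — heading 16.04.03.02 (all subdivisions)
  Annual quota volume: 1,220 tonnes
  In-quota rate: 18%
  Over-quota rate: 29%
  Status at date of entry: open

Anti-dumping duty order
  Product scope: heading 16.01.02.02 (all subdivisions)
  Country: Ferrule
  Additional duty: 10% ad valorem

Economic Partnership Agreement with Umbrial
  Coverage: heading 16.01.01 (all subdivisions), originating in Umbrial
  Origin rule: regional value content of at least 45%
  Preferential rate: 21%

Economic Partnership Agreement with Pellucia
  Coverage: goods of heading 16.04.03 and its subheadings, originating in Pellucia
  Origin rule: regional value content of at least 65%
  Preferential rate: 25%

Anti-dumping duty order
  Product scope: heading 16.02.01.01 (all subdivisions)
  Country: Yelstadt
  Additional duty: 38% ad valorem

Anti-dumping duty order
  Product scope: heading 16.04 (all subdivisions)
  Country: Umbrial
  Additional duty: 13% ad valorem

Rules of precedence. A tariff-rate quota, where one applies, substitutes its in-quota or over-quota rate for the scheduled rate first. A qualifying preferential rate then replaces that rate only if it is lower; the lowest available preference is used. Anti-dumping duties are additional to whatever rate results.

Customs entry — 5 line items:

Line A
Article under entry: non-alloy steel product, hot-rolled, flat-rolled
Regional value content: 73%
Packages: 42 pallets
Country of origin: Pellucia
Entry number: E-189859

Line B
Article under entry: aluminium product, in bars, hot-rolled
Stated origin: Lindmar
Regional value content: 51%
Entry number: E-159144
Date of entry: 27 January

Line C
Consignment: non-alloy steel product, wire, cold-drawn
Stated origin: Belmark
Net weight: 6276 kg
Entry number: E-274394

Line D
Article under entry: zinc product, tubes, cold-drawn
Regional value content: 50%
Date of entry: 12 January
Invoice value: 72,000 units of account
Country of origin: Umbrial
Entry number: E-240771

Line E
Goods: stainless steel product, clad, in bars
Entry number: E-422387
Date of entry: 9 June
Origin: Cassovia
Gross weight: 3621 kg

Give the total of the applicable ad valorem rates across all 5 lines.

93%

Line A: non-alloy steel → 16.04; flat-rolled → 16.04.02; hot-rolled → 16.04.02.01. Scheduled 3%. Pellucia agreement on 16.04.03: 16.04.02.01 not covered. → 3%.
Line B: aluminium → 16.02; in bars → 16.02.02; hot-rolled → 16.02.02.01. Scheduled 38%. Lindmar agreement on 16.03.02.03: 16.02.02.01 not covered. → 38%.
Line C: non-alloy steel → 16.04; wire → 16.04.03; cold-drawn → 16.04.03.02. Scheduled 20%. quota on 16.04.03.02 open → in-quota 18%. → 18%.
Line D: zinc → 16.01; tubes → 16.01.01; cold-drawn → 16.01.01.02. Scheduled 2%. Umbrial agreement on 16.01.01: RVC ≥ 45% → 21% available; preference 21% not lower than 2% → no reduction. → 2%.
Line E: stainless steel → 16.03; in bars → 16.03.02; clad → 16.03.02.01. Scheduled 32%. No special measure applies. → 32%.
Sum: 3% + 38% + 18% + 2% + 32% = 93%.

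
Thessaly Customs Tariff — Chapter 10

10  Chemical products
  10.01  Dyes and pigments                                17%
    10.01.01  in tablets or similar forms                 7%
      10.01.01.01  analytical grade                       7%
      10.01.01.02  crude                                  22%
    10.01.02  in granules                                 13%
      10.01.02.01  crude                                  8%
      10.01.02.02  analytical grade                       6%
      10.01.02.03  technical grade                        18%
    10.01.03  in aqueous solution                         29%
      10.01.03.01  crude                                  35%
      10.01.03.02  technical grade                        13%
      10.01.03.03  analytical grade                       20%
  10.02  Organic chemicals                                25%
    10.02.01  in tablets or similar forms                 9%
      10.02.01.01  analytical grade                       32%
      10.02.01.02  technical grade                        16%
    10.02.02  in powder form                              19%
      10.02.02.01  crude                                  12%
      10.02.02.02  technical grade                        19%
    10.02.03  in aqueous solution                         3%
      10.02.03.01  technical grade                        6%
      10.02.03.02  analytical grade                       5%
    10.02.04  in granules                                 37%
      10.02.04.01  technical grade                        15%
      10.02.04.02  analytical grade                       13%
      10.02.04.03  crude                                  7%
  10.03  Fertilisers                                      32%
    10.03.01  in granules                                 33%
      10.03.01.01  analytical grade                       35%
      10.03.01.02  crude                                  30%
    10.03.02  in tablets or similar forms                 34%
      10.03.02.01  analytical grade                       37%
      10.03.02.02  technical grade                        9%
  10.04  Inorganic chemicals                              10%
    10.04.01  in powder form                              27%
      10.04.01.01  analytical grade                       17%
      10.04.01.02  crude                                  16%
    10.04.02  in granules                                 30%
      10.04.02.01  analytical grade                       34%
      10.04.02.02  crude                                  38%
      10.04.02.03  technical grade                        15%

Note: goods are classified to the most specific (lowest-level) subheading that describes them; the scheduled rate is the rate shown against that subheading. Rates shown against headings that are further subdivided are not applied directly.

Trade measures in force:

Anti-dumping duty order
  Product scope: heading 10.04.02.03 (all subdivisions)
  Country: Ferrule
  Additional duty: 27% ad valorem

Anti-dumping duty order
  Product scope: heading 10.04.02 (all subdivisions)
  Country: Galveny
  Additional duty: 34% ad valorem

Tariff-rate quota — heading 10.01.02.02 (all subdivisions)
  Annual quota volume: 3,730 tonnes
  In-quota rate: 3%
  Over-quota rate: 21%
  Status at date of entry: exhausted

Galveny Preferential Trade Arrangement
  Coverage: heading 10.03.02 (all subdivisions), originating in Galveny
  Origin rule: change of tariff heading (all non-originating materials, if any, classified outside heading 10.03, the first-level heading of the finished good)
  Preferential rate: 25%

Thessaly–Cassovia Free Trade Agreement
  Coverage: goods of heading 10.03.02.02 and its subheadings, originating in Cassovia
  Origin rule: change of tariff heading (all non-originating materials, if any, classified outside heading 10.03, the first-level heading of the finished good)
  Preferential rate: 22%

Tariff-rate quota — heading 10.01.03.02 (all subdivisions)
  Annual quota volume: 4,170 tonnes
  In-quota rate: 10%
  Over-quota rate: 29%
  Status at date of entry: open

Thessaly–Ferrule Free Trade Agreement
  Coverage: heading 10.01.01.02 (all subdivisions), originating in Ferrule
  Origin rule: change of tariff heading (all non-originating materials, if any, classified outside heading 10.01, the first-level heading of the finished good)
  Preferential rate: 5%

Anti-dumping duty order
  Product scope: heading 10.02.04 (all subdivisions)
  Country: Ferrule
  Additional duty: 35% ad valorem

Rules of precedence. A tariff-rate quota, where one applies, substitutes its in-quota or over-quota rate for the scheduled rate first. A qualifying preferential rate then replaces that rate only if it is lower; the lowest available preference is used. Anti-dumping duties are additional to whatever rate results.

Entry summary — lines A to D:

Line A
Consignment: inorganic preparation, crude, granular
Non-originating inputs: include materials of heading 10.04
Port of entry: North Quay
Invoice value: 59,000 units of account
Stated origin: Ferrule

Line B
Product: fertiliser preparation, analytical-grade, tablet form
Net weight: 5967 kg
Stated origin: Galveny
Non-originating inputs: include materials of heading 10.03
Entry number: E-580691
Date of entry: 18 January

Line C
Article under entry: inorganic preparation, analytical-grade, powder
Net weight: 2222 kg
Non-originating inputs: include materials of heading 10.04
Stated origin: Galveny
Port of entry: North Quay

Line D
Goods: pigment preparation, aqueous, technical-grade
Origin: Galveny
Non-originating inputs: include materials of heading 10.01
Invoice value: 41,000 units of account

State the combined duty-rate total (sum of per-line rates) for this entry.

Line A: inorganic → 10.04; granular → 10.04.02; crude → 10.04.02.02. Scheduled 38%. Ferrule agreement on 10.01.01.02: 10.04.02.02 not covered. → 38%.
Line B: fertiliser → 10.03; tablet form → 10.03.02; analytical-grade → 10.03.02.01. Scheduled 37%. Galveny agreement on 10.03.02: CTH not met. → 37%.
Line C: inorganic → 10.04; powder → 10.04.01; analytical-grade → 10.04.01.01. Scheduled 17%. Galveny agreement on 10.03.02: 10.04.01.01 not covered. → 17%.
Line D: pigment → 10.01; aqueous → 10.01.03; technical-grade → 10.01.03.02. Scheduled 13%. quota on 10.01.03.02 open → in-quota 10%; Galveny agreement on 10.03.02: 10.01.03.02 not covered. → 10%.
Sum: 38% + 37% + 17% + 10% = 102%.

102%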